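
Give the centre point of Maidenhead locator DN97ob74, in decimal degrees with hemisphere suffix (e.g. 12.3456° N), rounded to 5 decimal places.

47.06042° N, 100.77083° W

Field D=3, N=13: +3·20° lon, +13·10° lat → SW at lon -120°, lat 40°.
Square 9, 7: +9·2° lon, +7·1° lat → SW at lon -102°, lat 47°.
Subsquare o=14, b=1: +14·0.0833333° lon, +1·0.0416667° lat → SW at lon -100.833°, lat 47.0417°.
Extended square 7, 4: +7·0.00833333° lon, +4·0.00416667° lat → SW at lon -100.775°, lat 47.0583°.
Cell spans 0.00833333° lon × 0.00416667° lat. Centre is SW corner plus half of each.
latitude 47.06042° N, longitude 100.77083° W.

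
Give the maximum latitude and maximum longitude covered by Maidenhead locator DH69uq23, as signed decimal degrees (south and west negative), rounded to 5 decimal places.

Field D=3, H=7: +3·20° lon, +7·10° lat → SW at lon -120°, lat -20°.
Square 6, 9: +6·2° lon, +9·1° lat → SW at lon -108°, lat -11°.
Subsquare u=20, q=16: +20·0.0833333° lon, +16·0.0416667° lat → SW at lon -106.333°, lat -10.3333°.
Extended square 2, 3: +2·0.00833333° lon, +3·0.00416667° lat → SW at lon -106.317°, lat -10.3208°.
Cell spans 0.00833333° lon × 0.00416667° lat. NE corner is SW corner plus one full cell.
latitude -10.31667, longitude -106.30833.

-10.31667, -106.30833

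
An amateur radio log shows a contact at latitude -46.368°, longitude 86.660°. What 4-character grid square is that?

NE33

Shift to the Maidenhead origin (180°W, 90°S): lon 266.66, lat 43.63.
Field: lon ⌊266.66/20⌋ = 13 → N; lat ⌊43.63/10⌋ = 4 → E.
Square: lon ⌊6.66/2⌋ = 3; lat ⌊3.63/1⌋ = 3.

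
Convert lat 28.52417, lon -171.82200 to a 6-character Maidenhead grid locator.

AL48cm

Offset from 180°W / 90°S: lon 8.1780°, lat 118.5242°.
Field (20°×10°, letters A–R): lon ⌊8.1780/20⌋ = 0 → A; lat ⌊118.5242/10⌋ = 11 → L.
Square (2°×1°, digits 0–9): lon ⌊8.1780/2⌋ = 4; lat ⌊8.5242/1⌋ = 8.
Subsquare (5′×2.5′, letters a–x): lon ⌊0.1780/0.0833333⌋ = 2 → c; lat ⌊0.5242/0.0416667⌋ = 12 → m.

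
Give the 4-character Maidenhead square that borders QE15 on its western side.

QE05

Longitude square 1; −1 → 0.
The latitude characters are unchanged.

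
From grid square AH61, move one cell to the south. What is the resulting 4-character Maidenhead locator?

AH60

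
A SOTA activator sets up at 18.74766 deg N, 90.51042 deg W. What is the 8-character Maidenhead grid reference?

Add 180° to longitude and 90° to latitude: 89.48958, 108.74766.
Field: 89.48958/20 → 4 → E, 108.74766/10 → 10 → K; chars EK.
Square: 9.48958/2 → 4, 8.74766/1 → 8; chars 48.
Subsquare: 1.48958/0.0833333 → 17 → r, 0.74766/0.0416667 → 17 → r; chars rr.
Extended square: 0.07291/0.00833333 → 8, 0.03933/0.00416667 → 9; chars 89.

EK48rr89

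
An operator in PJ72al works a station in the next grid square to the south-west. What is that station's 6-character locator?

Longitude subsquare a = 0; −1 → -1, wraps to 23 = x, carry into square.
Longitude square 7; −1 → 6.
Latitude subsquare l = 11; −1 → 10 = k.

PJ62xk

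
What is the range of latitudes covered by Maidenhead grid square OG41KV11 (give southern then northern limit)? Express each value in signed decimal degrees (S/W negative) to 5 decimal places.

-28.12083, -28.11667

Field O=14, G=6: +14·20° lon, +6·10° lat → SW at lon 100°, lat -30°.
Square 4, 1: +4·2° lon, +1·1° lat → SW at lon 108°, lat -29°.
Subsquare k=10, v=21: +10·0.0833333° lon, +21·0.0416667° lat → SW at lon 108.833°, lat -28.125°.
Extended square 1, 1: +1·0.00833333° lon, +1·0.00416667° lat → SW at lon 108.842°, lat -28.1208°.
Cell spans 0.00833333° lon × 0.00416667° lat.
south -28.12083, north -28.11667.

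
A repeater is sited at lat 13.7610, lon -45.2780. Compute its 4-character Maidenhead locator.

GK73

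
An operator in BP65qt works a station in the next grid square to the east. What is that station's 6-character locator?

Longitude subsquare q = 16; +1 → 17 = r.
The latitude characters are unchanged.

BP65rt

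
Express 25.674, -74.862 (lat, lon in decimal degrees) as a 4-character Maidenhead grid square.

FL25

Shift to the Maidenhead origin (180°W, 90°S): lon 105.14, lat 115.67.
Field: 105.14/20 → 5 → F, 115.67/10 → 11 → L; chars FL.
Square: 5.14/2 → 2, 5.67/1 → 5; chars 25.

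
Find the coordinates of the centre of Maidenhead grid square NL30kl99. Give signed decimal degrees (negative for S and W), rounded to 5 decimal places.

20.49792, 86.91250

Field N=13, L=11: +13·20° lon, +11·10° lat → SW at lon 80°, lat 20°.
Square 3, 0: +3·2° lon, +0·1° lat → SW at lon 86°, lat 20°.
Subsquare k=10, l=11: +10·0.0833333° lon, +11·0.0416667° lat → SW at lon 86.8333°, lat 20.4583°.
Extended square 9, 9: +9·0.00833333° lon, +9·0.00416667° lat → SW at lon 86.9083°, lat 20.4958°.
Cell spans 0.00833333° lon × 0.00416667° lat. Centre is SW corner plus half of each.
latitude 20.49792, longitude 86.91250.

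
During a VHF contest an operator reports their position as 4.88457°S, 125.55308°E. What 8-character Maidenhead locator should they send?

PI25sc67

Add 180° to longitude and 90° to latitude: 305.55308, 85.11543.
Field (20°×10°, letters A–R): lon ⌊305.55308/20⌋ = 15 → P; lat ⌊85.11543/10⌋ = 8 → I.
Square (2°×1°, digits 0–9): lon ⌊5.55308/2⌋ = 2; lat ⌊5.11543/1⌋ = 5.
Subsquare (5′×2.5′, letters a–x): lon ⌊1.55308/0.0833333⌋ = 18 → s; lat ⌊0.11543/0.0416667⌋ = 2 → c.
Extended square (30″×15″, digits 0–9): lon ⌊0.05308/0.00833333⌋ = 6; lat ⌊0.03210/0.00416667⌋ = 7.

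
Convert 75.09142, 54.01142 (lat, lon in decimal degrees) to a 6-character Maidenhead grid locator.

Shift to the Maidenhead origin (180°W, 90°S): lon 234.0114, lat 165.0914.
Field (20°×10°, letters A–R): 234.0114/20 → 11 → L, 165.0914/10 → 16 → Q; chars LQ.
Square (2°×1°, digits 0–9): 14.0114/2 → 7, 5.0914/1 → 5; chars 75.
Subsquare (5′×2.5′, letters a–x): 0.0114/0.0833333 → 0 → a, 0.0914/0.0416667 → 2 → c; chars ac.

LQ75ac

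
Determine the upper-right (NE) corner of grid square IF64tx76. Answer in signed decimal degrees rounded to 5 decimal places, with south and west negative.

Field I=8, F=5: +8·20° lon, +5·10° lat → SW at lon -20°, lat -40°.
Square 6, 4: +6·2° lon, +4·1° lat → SW at lon -8°, lat -36°.
Subsquare t=19, x=23: +19·0.0833333° lon, +23·0.0416667° lat → SW at lon -6.41667°, lat -35.0417°.
Extended square 7, 6: +7·0.00833333° lon, +6·0.00416667° lat → SW at lon -6.35833°, lat -35.0167°.
Cell spans 0.00833333° lon × 0.00416667° lat. NE corner is SW corner plus one full cell.
latitude -35.01250, longitude -6.35000.

-35.01250, -6.35000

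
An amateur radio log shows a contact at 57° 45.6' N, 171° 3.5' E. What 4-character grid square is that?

RO57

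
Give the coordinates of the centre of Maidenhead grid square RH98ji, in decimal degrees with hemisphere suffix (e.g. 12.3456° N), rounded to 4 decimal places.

Field R=17, H=7: +17·20° lon, +7·10° lat → SW at lon 160°, lat -20°.
Square 9, 8: +9·2° lon, +8·1° lat → SW at lon 178°, lat -12°.
Subsquare j=9, i=8: +9·0.0833333° lon, +8·0.0416667° lat → SW at lon 178.75°, lat -11.6667°.
Cell spans 0.0833333° lon × 0.0416667° lat. Centre is SW corner plus half of each.
latitude 11.6458° S, longitude 178.7917° E.

11.6458° S, 178.7917° E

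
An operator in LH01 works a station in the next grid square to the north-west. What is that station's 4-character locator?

KH92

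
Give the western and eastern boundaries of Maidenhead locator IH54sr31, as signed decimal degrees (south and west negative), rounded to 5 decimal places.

-8.47500, -8.46667

Field I=8, H=7: +8·20° lon, +7·10° lat → SW at lon -20°, lat -20°.
Square 5, 4: +5·2° lon, +4·1° lat → SW at lon -10°, lat -16°.
Subsquare s=18, r=17: +18·0.0833333° lon, +17·0.0416667° lat → SW at lon -8.5°, lat -15.2917°.
Extended square 3, 1: +3·0.00833333° lon, +1·0.00416667° lat → SW at lon -8.475°, lat -15.2875°.
Cell spans 0.00833333° lon × 0.00416667° lat.
west -8.47500, east -8.46667.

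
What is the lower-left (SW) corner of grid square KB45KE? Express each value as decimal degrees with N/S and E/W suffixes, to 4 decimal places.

Field K=10, B=1: +10·20° lon, +1·10° lat → SW at lon 20°, lat -80°.
Square 4, 5: +4·2° lon, +5·1° lat → SW at lon 28°, lat -75°.
Subsquare k=10, e=4: +10·0.0833333° lon, +4·0.0416667° lat → SW at lon 28.8333°, lat -74.8333°.
latitude 74.8333° S, longitude 28.8333° E.

74.8333° S, 28.8333° E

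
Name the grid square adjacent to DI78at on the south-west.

Longitude subsquare a = 0; −1 → -1, wraps to 23 = x, carry into square.
Longitude square 7; −1 → 6.
Latitude subsquare t = 19; −1 → 18 = s.

DI68xs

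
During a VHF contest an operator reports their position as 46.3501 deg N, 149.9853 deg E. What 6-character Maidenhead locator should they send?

QN46xi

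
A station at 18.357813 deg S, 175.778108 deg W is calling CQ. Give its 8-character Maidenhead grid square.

AH21cp64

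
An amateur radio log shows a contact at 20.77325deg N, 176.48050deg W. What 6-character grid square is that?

AL10ss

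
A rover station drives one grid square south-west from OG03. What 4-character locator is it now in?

Longitude square 0; −1 → -1, wraps to 9, carry into field.
Longitude field O = 14; −1 → 13 = N.
Latitude square 3; −1 → 2.

NG92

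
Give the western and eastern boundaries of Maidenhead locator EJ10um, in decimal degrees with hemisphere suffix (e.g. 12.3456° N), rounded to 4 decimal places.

Field E=4, J=9: +4·20° lon, +9·10° lat → SW at lon -100°, lat 0°.
Square 1, 0: +1·2° lon, +0·1° lat → SW at lon -98°, lat 0°.
Subsquare u=20, m=12: +20·0.0833333° lon, +12·0.0416667° lat → SW at lon -96.3333°, lat 0.5°.
Cell spans 0.0833333° lon × 0.0416667° lat.
west 96.3333° W, east 96.2500° W.

96.3333° W, 96.2500° W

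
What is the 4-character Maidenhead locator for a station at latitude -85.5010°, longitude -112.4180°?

Add 180° to longitude and 90° to latitude: 67.58, 4.50.
Field: 67.58/20 → 3 → D, 4.50/10 → 0 → A; chars DA.
Square: 7.58/2 → 3, 4.50/1 → 4; chars 34.

DA34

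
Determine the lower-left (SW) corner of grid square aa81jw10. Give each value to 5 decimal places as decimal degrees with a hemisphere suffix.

88.08333° S, 163.24167° W

Field A=0, A=0: +0·20° lon, +0·10° lat → SW at lon -180°, lat -90°.
Square 8, 1: +8·2° lon, +1·1° lat → SW at lon -164°, lat -89°.
Subsquare j=9, w=22: +9·0.0833333° lon, +22·0.0416667° lat → SW at lon -163.25°, lat -88.0833°.
Extended square 1, 0: +1·0.00833333° lon, +0·0.00416667° lat → SW at lon -163.242°, lat -88.0833°.
latitude 88.08333° S, longitude 163.24167° W.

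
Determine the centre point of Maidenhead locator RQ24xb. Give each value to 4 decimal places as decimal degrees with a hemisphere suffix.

74.0625° N, 165.9583° E

Field R=17, Q=16: +17·20° lon, +16·10° lat → SW at lon 160°, lat 70°.
Square 2, 4: +2·2° lon, +4·1° lat → SW at lon 164°, lat 74°.
Subsquare x=23, b=1: +23·0.0833333° lon, +1·0.0416667° lat → SW at lon 165.917°, lat 74.0417°.
Cell spans 0.0833333° lon × 0.0416667° lat. Centre is SW corner plus half of each.
latitude 74.0625° N, longitude 165.9583° E.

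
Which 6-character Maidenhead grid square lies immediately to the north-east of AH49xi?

AH59aj

Longitude subsquare x = 23; +1 → 24, wraps to 0 = a, carry into square.
Longitude square 4; +1 → 5.
Latitude subsquare i = 8; +1 → 9 = j.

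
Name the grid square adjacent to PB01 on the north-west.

Longitude square 0; −1 → -1, wraps to 9, carry into field.
Longitude field P = 15; −1 → 14 = O.
Latitude square 1; +1 → 2.

OB92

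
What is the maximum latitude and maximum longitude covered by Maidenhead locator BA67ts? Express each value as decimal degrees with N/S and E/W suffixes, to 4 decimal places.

82.2083° S, 146.3333° W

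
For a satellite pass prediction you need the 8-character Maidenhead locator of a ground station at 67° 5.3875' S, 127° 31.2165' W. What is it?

Add 180° to longitude and 90° to latitude: 52.47973, 22.91021.
Field: 52.47973/20 → 2 → C, 22.91021/10 → 2 → C; chars CC.
Square: 12.47973/2 → 6, 2.91021/1 → 2; chars 62.
Subsquare: 0.47973/0.0833333 → 5 → f, 0.91021/0.0416667 → 21 → v; chars fv.
Extended square: 0.06306/0.00833333 → 7, 0.03521/0.00416667 → 8; chars 78.

CC62fv78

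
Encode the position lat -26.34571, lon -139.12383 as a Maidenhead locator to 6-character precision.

Offset from 180°W / 90°S: lon 40.8762°, lat 63.6543°.
Field: lon ⌊40.8762/20⌋ = 2 → C; lat ⌊63.6543/10⌋ = 6 → G.
Square: lon ⌊0.8762/2⌋ = 0; lat ⌊3.6543/1⌋ = 3.
Subsquare: lon ⌊0.8762/0.0833333⌋ = 10 → k; lat ⌊0.6543/0.0416667⌋ = 15 → p.

CG03kp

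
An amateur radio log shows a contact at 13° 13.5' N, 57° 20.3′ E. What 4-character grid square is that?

Offset from 180°W / 90°S: lon 237.34°, lat 103.22°.
Field (20°×10°, letters A–R): 237.34/20 → 11 → L, 103.22/10 → 10 → K; chars LK.
Square (2°×1°, digits 0–9): 17.34/2 → 8, 3.22/1 → 3; chars 83.

LK83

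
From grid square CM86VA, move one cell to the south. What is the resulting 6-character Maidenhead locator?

Latitude subsquare a = 0; −1 → -1, wraps to 23 = x, carry into square.
Latitude square 6; −1 → 5.
The longitude characters are unchanged.

CM85vx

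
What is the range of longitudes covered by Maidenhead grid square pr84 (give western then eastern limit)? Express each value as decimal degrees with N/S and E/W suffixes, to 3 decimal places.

Field P=15, R=17: +15·20° lon, +17·10° lat → SW at lon 120°, lat 80°.
Square 8, 4: +8·2° lon, +4·1° lat → SW at lon 136°, lat 84°.
Cell spans 2° lon × 1° lat.
west 136.000° E, east 138.000° E.

136.000° E, 138.000° E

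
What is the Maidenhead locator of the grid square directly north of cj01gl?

CJ01gm

Latitude subsquare l = 11; +1 → 12 = m.
The longitude characters are unchanged.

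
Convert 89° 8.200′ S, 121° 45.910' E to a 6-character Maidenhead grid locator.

Shift to the Maidenhead origin (180°W, 90°S): lon 301.7652, lat 0.8633.
Field (20°×10°, letters A–R): lon ⌊301.7652/20⌋ = 15 → P; lat ⌊0.8633/10⌋ = 0 → A.
Square (2°×1°, digits 0–9): lon ⌊1.7652/2⌋ = 0; lat ⌊0.8633/1⌋ = 0.
Subsquare (5′×2.5′, letters a–x): lon ⌊1.7652/0.0833333⌋ = 21 → v; lat ⌊0.8633/0.0416667⌋ = 20 → u.

PA00vu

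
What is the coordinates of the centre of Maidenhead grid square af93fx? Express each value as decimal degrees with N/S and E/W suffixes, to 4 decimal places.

36.0208° S, 161.5417° W

Field A=0, F=5: +0·20° lon, +5·10° lat → SW at lon -180°, lat -40°.
Square 9, 3: +9·2° lon, +3·1° lat → SW at lon -162°, lat -37°.
Subsquare f=5, x=23: +5·0.0833333° lon, +23·0.0416667° lat → SW at lon -161.583°, lat -36.0417°.
Cell spans 0.0833333° lon × 0.0416667° lat. Centre is SW corner plus half of each.
latitude 36.0208° S, longitude 161.5417° W.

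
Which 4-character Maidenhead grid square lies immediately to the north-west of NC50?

NC41

Longitude square 5; −1 → 4.
Latitude square 0; +1 → 1.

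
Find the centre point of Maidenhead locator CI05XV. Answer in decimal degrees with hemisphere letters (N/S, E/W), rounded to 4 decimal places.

4.1042° S, 138.0417° W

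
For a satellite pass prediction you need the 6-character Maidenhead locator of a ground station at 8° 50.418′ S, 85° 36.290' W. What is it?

Shift to the Maidenhead origin (180°W, 90°S): lon 94.3952, lat 81.1597.
Field: lon ⌊94.3952/20⌋ = 4 → E; lat ⌊81.1597/10⌋ = 8 → I.
Square: lon ⌊14.3952/2⌋ = 7; lat ⌊1.1597/1⌋ = 1.
Subsquare: lon ⌊0.3952/0.0833333⌋ = 4 → e; lat ⌊0.1597/0.0416667⌋ = 3 → d.

EI71ed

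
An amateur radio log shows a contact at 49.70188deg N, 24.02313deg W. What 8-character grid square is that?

HN79xq78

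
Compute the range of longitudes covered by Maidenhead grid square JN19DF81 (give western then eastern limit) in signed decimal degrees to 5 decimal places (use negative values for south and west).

Field J=9, N=13: +9·20° lon, +13·10° lat → SW at lon 0°, lat 40°.
Square 1, 9: +1·2° lon, +9·1° lat → SW at lon 2°, lat 49°.
Subsquare d=3, f=5: +3·0.0833333° lon, +5·0.0416667° lat → SW at lon 2.25°, lat 49.2083°.
Extended square 8, 1: +8·0.00833333° lon, +1·0.00416667° lat → SW at lon 2.31667°, lat 49.2125°.
Cell spans 0.00833333° lon × 0.00416667° lat.
west 2.31667, east 2.32500.

2.31667, 2.32500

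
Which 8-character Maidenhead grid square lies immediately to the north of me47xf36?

ME47xf37

Latitude extended square 6; +1 → 7.
The longitude characters are unchanged.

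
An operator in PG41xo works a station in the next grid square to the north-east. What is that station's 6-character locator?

PG51ap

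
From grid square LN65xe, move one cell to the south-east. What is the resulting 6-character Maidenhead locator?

LN75ad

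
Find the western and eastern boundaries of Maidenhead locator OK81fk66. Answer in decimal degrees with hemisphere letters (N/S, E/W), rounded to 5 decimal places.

Field O=14, K=10: +14·20° lon, +10·10° lat → SW at lon 100°, lat 10°.
Square 8, 1: +8·2° lon, +1·1° lat → SW at lon 116°, lat 11°.
Subsquare f=5, k=10: +5·0.0833333° lon, +10·0.0416667° lat → SW at lon 116.417°, lat 11.4167°.
Extended square 6, 6: +6·0.00833333° lon, +6·0.00416667° lat → SW at lon 116.467°, lat 11.4417°.
Cell spans 0.00833333° lon × 0.00416667° lat.
west 116.46667° E, east 116.47500° E.

116.46667° E, 116.47500° E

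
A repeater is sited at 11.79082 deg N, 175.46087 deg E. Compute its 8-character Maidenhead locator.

RK71rs59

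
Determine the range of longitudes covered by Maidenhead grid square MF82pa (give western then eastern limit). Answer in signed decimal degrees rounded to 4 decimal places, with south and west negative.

77.2500, 77.3333

Field M=12, F=5: +12·20° lon, +5·10° lat → SW at lon 60°, lat -40°.
Square 8, 2: +8·2° lon, +2·1° lat → SW at lon 76°, lat -38°.
Subsquare p=15, a=0: +15·0.0833333° lon, +0·0.0416667° lat → SW at lon 77.25°, lat -38°.
Cell spans 0.0833333° lon × 0.0416667° lat.
west 77.2500, east 77.3333.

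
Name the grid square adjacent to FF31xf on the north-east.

Longitude subsquare x = 23; +1 → 24, wraps to 0 = a, carry into square.
Longitude square 3; +1 → 4.
Latitude subsquare f = 5; +1 → 6 = g.

FF41ag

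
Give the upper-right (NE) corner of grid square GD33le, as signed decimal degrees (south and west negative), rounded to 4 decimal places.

Field G=6, D=3: +6·20° lon, +3·10° lat → SW at lon -60°, lat -60°.
Square 3, 3: +3·2° lon, +3·1° lat → SW at lon -54°, lat -57°.
Subsquare l=11, e=4: +11·0.0833333° lon, +4·0.0416667° lat → SW at lon -53.0833°, lat -56.8333°.
Cell spans 0.0833333° lon × 0.0416667° lat. NE corner is SW corner plus one full cell.
latitude -56.7917, longitude -53.0000.

-56.7917, -53.0000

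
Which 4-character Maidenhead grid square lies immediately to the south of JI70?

JH79

Latitude square 0; −1 → -1, wraps to 9, carry into field.
Latitude field I = 8; −1 → 7 = H.
The longitude characters are unchanged.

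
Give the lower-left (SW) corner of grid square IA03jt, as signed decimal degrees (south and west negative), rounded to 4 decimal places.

Field I=8, A=0: +8·20° lon, +0·10° lat → SW at lon -20°, lat -90°.
Square 0, 3: +0·2° lon, +3·1° lat → SW at lon -20°, lat -87°.
Subsquare j=9, t=19: +9·0.0833333° lon, +19·0.0416667° lat → SW at lon -19.25°, lat -86.2083°.
latitude -86.2083, longitude -19.2500.

-86.2083, -19.2500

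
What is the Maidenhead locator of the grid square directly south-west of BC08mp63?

BC08mp52

Longitude extended square 6; −1 → 5.
Latitude extended square 3; −1 → 2.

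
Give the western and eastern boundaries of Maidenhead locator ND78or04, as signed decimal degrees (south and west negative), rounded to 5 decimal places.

95.16667, 95.17500

Field N=13, D=3: +13·20° lon, +3·10° lat → SW at lon 80°, lat -60°.
Square 7, 8: +7·2° lon, +8·1° lat → SW at lon 94°, lat -52°.
Subsquare o=14, r=17: +14·0.0833333° lon, +17·0.0416667° lat → SW at lon 95.1667°, lat -51.2917°.
Extended square 0, 4: +0·0.00833333° lon, +4·0.00416667° lat → SW at lon 95.1667°, lat -51.275°.
Cell spans 0.00833333° lon × 0.00416667° lat.
west 95.16667, east 95.17500.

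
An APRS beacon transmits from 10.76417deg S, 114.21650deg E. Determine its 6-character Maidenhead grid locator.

Offset from 180°W / 90°S: lon 294.2165°, lat 79.2358°.
Field: lon ⌊294.2165/20⌋ = 14 → O; lat ⌊79.2358/10⌋ = 7 → H.
Square: lon ⌊14.2165/2⌋ = 7; lat ⌊9.2358/1⌋ = 9.
Subsquare: lon ⌊0.2165/0.0833333⌋ = 2 → c; lat ⌊0.2358/0.0416667⌋ = 5 → f.

OH79cf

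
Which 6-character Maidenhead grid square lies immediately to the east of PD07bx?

Longitude subsquare b = 1; +1 → 2 = c.
The latitude characters are unchanged.

PD07cx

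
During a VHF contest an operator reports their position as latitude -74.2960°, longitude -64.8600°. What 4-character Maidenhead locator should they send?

Shift to the Maidenhead origin (180°W, 90°S): lon 115.14, lat 15.70.
Field: lon ⌊115.14/20⌋ = 5 → F; lat ⌊15.70/10⌋ = 1 → B.
Square: lon ⌊15.14/2⌋ = 7; lat ⌊5.70/1⌋ = 5.

FB75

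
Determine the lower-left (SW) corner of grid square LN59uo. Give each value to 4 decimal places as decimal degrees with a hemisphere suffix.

49.5833° N, 51.6667° E

Field L=11, N=13: +11·20° lon, +13·10° lat → SW at lon 40°, lat 40°.
Square 5, 9: +5·2° lon, +9·1° lat → SW at lon 50°, lat 49°.
Subsquare u=20, o=14: +20·0.0833333° lon, +14·0.0416667° lat → SW at lon 51.6667°, lat 49.5833°.
latitude 49.5833° N, longitude 51.6667° E.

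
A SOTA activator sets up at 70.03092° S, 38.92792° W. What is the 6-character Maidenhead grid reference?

HB09mx

Offset from 180°W / 90°S: lon 141.0721°, lat 19.9691°.
Field: 141.0721/20 → 7 → H, 19.9691/10 → 1 → B; chars HB.
Square: 1.0721/2 → 0, 9.9691/1 → 9; chars 09.
Subsquare: 1.0721/0.0833333 → 12 → m, 0.9691/0.0416667 → 23 → x; chars mx.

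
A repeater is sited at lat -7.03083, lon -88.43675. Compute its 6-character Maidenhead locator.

EI52sx

Offset from 180°W / 90°S: lon 91.5632°, lat 82.9692°.
Field: 91.5632/20 → 4 → E, 82.9692/10 → 8 → I; chars EI.
Square: 11.5632/2 → 5, 2.9692/1 → 2; chars 52.
Subsquare: 1.5632/0.0833333 → 18 → s, 0.9692/0.0416667 → 23 → x; chars sx.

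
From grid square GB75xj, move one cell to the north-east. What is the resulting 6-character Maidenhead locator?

GB85ak

Longitude subsquare x = 23; +1 → 24, wraps to 0 = a, carry into square.
Longitude square 7; +1 → 8.
Latitude subsquare j = 9; +1 → 10 = k.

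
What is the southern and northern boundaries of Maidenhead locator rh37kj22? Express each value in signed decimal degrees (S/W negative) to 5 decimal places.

-12.61667, -12.61250

Field R=17, H=7: +17·20° lon, +7·10° lat → SW at lon 160°, lat -20°.
Square 3, 7: +3·2° lon, +7·1° lat → SW at lon 166°, lat -13°.
Subsquare k=10, j=9: +10·0.0833333° lon, +9·0.0416667° lat → SW at lon 166.833°, lat -12.625°.
Extended square 2, 2: +2·0.00833333° lon, +2·0.00416667° lat → SW at lon 166.85°, lat -12.6167°.
Cell spans 0.00833333° lon × 0.00416667° lat.
south -12.61667, north -12.61250.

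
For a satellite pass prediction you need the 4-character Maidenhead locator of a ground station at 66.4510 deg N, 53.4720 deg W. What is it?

Shift to the Maidenhead origin (180°W, 90°S): lon 126.53, lat 156.45.
Field (20°×10°, letters A–R): lon ⌊126.53/20⌋ = 6 → G; lat ⌊156.45/10⌋ = 15 → P.
Square (2°×1°, digits 0–9): lon ⌊6.53/2⌋ = 3; lat ⌊6.45/1⌋ = 6.

GP36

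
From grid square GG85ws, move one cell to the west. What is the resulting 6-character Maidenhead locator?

Longitude subsquare w = 22; −1 → 21 = v.
The latitude characters are unchanged.

GG85vs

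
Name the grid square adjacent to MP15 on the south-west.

MP04

Longitude square 1; −1 → 0.
Latitude square 5; −1 → 4.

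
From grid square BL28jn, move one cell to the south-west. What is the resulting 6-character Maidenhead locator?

BL28im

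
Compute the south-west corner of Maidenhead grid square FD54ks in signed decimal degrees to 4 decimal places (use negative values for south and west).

Field F=5, D=3: +5·20° lon, +3·10° lat → SW at lon -80°, lat -60°.
Square 5, 4: +5·2° lon, +4·1° lat → SW at lon -70°, lat -56°.
Subsquare k=10, s=18: +10·0.0833333° lon, +18·0.0416667° lat → SW at lon -69.1667°, lat -55.25°.
latitude -55.2500, longitude -69.1667.

-55.2500, -69.1667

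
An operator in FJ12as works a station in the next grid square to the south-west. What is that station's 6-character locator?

FJ02xr

Longitude subsquare a = 0; −1 → -1, wraps to 23 = x, carry into square.
Longitude square 1; −1 → 0.
Latitude subsquare s = 18; −1 → 17 = r.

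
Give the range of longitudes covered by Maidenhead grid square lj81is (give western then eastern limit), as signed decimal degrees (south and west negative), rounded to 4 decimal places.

56.6667, 56.7500

Field L=11, J=9: +11·20° lon, +9·10° lat → SW at lon 40°, lat 0°.
Square 8, 1: +8·2° lon, +1·1° lat → SW at lon 56°, lat 1°.
Subsquare i=8, s=18: +8·0.0833333° lon, +18·0.0416667° lat → SW at lon 56.6667°, lat 1.75°.
Cell spans 0.0833333° lon × 0.0416667° lat.
west 56.6667, east 56.7500.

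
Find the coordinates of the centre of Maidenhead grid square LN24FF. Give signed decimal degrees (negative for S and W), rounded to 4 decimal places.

44.2292, 44.4583

Field L=11, N=13: +11·20° lon, +13·10° lat → SW at lon 40°, lat 40°.
Square 2, 4: +2·2° lon, +4·1° lat → SW at lon 44°, lat 44°.
Subsquare f=5, f=5: +5·0.0833333° lon, +5·0.0416667° lat → SW at lon 44.4167°, lat 44.2083°.
Cell spans 0.0833333° lon × 0.0416667° lat. Centre is SW corner plus half of each.
latitude 44.2292, longitude 44.4583.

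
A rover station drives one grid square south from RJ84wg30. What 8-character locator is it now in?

RJ84wf39

Latitude extended square 0; −1 → -1, wraps to 9, carry into subsquare.
Latitude subsquare g = 6; −1 → 5 = f.
The longitude characters are unchanged.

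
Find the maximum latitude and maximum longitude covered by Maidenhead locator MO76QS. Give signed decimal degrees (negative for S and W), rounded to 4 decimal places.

56.7917, 75.4167

Field M=12, O=14: +12·20° lon, +14·10° lat → SW at lon 60°, lat 50°.
Square 7, 6: +7·2° lon, +6·1° lat → SW at lon 74°, lat 56°.
Subsquare q=16, s=18: +16·0.0833333° lon, +18·0.0416667° lat → SW at lon 75.3333°, lat 56.75°.
Cell spans 0.0833333° lon × 0.0416667° lat. NE corner is SW corner plus one full cell.
latitude 56.7917, longitude 75.4167.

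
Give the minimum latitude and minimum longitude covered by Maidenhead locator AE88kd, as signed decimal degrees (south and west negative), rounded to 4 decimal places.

-41.8750, -163.1667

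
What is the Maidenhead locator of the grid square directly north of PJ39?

PK30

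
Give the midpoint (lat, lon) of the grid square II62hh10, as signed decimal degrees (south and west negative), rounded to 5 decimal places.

-7.70625, -7.40417

Field I=8, I=8: +8·20° lon, +8·10° lat → SW at lon -20°, lat -10°.
Square 6, 2: +6·2° lon, +2·1° lat → SW at lon -8°, lat -8°.
Subsquare h=7, h=7: +7·0.0833333° lon, +7·0.0416667° lat → SW at lon -7.41667°, lat -7.70833°.
Extended square 1, 0: +1·0.00833333° lon, +0·0.00416667° lat → SW at lon -7.40833°, lat -7.70833°.
Cell spans 0.00833333° lon × 0.00416667° lat. Centre is SW corner plus half of each.
latitude -7.70625, longitude -7.40417.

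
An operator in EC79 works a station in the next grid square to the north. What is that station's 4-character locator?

ED70

Latitude square 9; +1 → 10, wraps to 0, carry into field.
Latitude field C = 2; +1 → 3 = D.
The longitude characters are unchanged.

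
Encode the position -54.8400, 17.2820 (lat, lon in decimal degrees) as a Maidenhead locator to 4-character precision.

Shift to the Maidenhead origin (180°W, 90°S): lon 197.28, lat 35.16.
Field: lon ⌊197.28/20⌋ = 9 → J; lat ⌊35.16/10⌋ = 3 → D.
Square: lon ⌊17.28/2⌋ = 8; lat ⌊5.16/1⌋ = 5.

JD85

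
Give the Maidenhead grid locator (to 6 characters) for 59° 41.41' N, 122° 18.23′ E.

PO19dq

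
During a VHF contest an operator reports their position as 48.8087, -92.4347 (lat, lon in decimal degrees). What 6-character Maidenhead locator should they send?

Offset from 180°W / 90°S: lon 87.5653°, lat 138.8087°.
Field: 87.5653/20 → 4 → E, 138.8087/10 → 13 → N; chars EN.
Square: 7.5653/2 → 3, 8.8087/1 → 8; chars 38.
Subsquare: 1.5653/0.0833333 → 18 → s, 0.8087/0.0416667 → 19 → t; chars st.

EN38st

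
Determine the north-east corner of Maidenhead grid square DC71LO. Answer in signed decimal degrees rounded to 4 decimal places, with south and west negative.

Field D=3, C=2: +3·20° lon, +2·10° lat → SW at lon -120°, lat -70°.
Square 7, 1: +7·2° lon, +1·1° lat → SW at lon -106°, lat -69°.
Subsquare l=11, o=14: +11·0.0833333° lon, +14·0.0416667° lat → SW at lon -105.083°, lat -68.4167°.
Cell spans 0.0833333° lon × 0.0416667° lat. NE corner is SW corner plus one full cell.
latitude -68.3750, longitude -105.0000.

-68.3750, -105.0000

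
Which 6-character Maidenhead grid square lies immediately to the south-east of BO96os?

BO96pr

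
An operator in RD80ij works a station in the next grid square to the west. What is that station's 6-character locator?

RD80hj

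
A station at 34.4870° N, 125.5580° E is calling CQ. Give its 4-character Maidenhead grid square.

PM24

Shift to the Maidenhead origin (180°W, 90°S): lon 305.56, lat 124.49.
Field (20°×10°, letters A–R): lon ⌊305.56/20⌋ = 15 → P; lat ⌊124.49/10⌋ = 12 → M.
Square (2°×1°, digits 0–9): lon ⌊5.56/2⌋ = 2; lat ⌊4.49/1⌋ = 4.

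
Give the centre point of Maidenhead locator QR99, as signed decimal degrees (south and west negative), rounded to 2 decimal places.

89.50, 159.00

Field Q=16, R=17: +16·20° lon, +17·10° lat → SW at lon 140°, lat 80°.
Square 9, 9: +9·2° lon, +9·1° lat → SW at lon 158°, lat 89°.
Cell spans 2° lon × 1° lat. Centre is SW corner plus half of each.
latitude 89.50, longitude 159.00.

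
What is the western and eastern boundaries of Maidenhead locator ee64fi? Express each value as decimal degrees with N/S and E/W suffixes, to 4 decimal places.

Field E=4, E=4: +4·20° lon, +4·10° lat → SW at lon -100°, lat -50°.
Square 6, 4: +6·2° lon, +4·1° lat → SW at lon -88°, lat -46°.
Subsquare f=5, i=8: +5·0.0833333° lon, +8·0.0416667° lat → SW at lon -87.5833°, lat -45.6667°.
Cell spans 0.0833333° lon × 0.0416667° lat.
west 87.5833° W, east 87.5000° W.

87.5833° W, 87.5000° W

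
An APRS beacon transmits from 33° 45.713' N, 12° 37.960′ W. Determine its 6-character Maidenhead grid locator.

IM33qs

Add 180° to longitude and 90° to latitude: 167.3673, 123.7619.
Field (20°×10°, letters A–R): lon ⌊167.3673/20⌋ = 8 → I; lat ⌊123.7619/10⌋ = 12 → M.
Square (2°×1°, digits 0–9): lon ⌊7.3673/2⌋ = 3; lat ⌊3.7619/1⌋ = 3.
Subsquare (5′×2.5′, letters a–x): lon ⌊1.3673/0.0833333⌋ = 16 → q; lat ⌊0.7619/0.0416667⌋ = 18 → s.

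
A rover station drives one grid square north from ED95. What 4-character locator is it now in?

ED96

Latitude square 5; +1 → 6.
The longitude characters are unchanged.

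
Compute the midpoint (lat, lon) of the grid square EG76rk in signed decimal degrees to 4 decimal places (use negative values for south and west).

Field E=4, G=6: +4·20° lon, +6·10° lat → SW at lon -100°, lat -30°.
Square 7, 6: +7·2° lon, +6·1° lat → SW at lon -86°, lat -24°.
Subsquare r=17, k=10: +17·0.0833333° lon, +10·0.0416667° lat → SW at lon -84.5833°, lat -23.5833°.
Cell spans 0.0833333° lon × 0.0416667° lat. Centre is SW corner plus half of each.
latitude -23.5625, longitude -84.5417.

-23.5625, -84.5417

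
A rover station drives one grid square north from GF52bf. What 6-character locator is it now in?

GF52bg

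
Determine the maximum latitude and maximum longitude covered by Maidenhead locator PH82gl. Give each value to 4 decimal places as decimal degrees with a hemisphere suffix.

17.5000° S, 136.5833° E

Field P=15, H=7: +15·20° lon, +7·10° lat → SW at lon 120°, lat -20°.
Square 8, 2: +8·2° lon, +2·1° lat → SW at lon 136°, lat -18°.
Subsquare g=6, l=11: +6·0.0833333° lon, +11·0.0416667° lat → SW at lon 136.5°, lat -17.5417°.
Cell spans 0.0833333° lon × 0.0416667° lat. NE corner is SW corner plus one full cell.
latitude 17.5000° S, longitude 136.5833° E.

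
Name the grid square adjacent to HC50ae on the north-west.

Longitude subsquare a = 0; −1 → -1, wraps to 23 = x, carry into square.
Longitude square 5; −1 → 4.
Latitude subsquare e = 4; +1 → 5 = f.

HC40xf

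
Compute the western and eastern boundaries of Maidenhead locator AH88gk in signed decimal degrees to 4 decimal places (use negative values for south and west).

Field A=0, H=7: +0·20° lon, +7·10° lat → SW at lon -180°, lat -20°.
Square 8, 8: +8·2° lon, +8·1° lat → SW at lon -164°, lat -12°.
Subsquare g=6, k=10: +6·0.0833333° lon, +10·0.0416667° lat → SW at lon -163.5°, lat -11.5833°.
Cell spans 0.0833333° lon × 0.0416667° lat.
west -163.5000, east -163.4167.

-163.5000, -163.4167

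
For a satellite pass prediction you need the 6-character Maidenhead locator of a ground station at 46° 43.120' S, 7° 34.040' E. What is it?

Offset from 180°W / 90°S: lon 187.5673°, lat 43.2813°.
Field (20°×10°, letters A–R): lon ⌊187.5673/20⌋ = 9 → J; lat ⌊43.2813/10⌋ = 4 → E.
Square (2°×1°, digits 0–9): lon ⌊7.5673/2⌋ = 3; lat ⌊3.2813/1⌋ = 3.
Subsquare (5′×2.5′, letters a–x): lon ⌊1.5673/0.0833333⌋ = 18 → s; lat ⌊0.2813/0.0416667⌋ = 6 → g.

JE33sg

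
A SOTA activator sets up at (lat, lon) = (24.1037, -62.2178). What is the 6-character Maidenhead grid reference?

FL84vc

Add 180° to longitude and 90° to latitude: 117.7822, 114.1037.
Field: lon ⌊117.7822/20⌋ = 5 → F; lat ⌊114.1037/10⌋ = 11 → L.
Square: lon ⌊17.7822/2⌋ = 8; lat ⌊4.1037/1⌋ = 4.
Subsquare: lon ⌊1.7822/0.0833333⌋ = 21 → v; lat ⌊0.1037/0.0416667⌋ = 2 → c.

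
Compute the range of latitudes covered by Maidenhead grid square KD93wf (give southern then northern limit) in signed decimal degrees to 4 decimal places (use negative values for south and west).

-56.7917, -56.7500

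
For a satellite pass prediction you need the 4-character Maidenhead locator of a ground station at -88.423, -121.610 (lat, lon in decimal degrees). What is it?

Shift to the Maidenhead origin (180°W, 90°S): lon 58.39, lat 1.58.
Field (20°×10°, letters A–R): lon ⌊58.39/20⌋ = 2 → C; lat ⌊1.58/10⌋ = 0 → A.
Square (2°×1°, digits 0–9): lon ⌊18.39/2⌋ = 9; lat ⌊1.58/1⌋ = 1.

CA91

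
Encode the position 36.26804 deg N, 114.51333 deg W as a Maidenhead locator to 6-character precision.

DM26rg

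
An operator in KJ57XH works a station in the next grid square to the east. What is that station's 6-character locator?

Longitude subsquare x = 23; +1 → 24, wraps to 0 = a, carry into square.
Longitude square 5; +1 → 6.
The latitude characters are unchanged.

KJ67ah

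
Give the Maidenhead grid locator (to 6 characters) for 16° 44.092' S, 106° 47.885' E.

Shift to the Maidenhead origin (180°W, 90°S): lon 286.7981, lat 73.2651.
Field: lon ⌊286.7981/20⌋ = 14 → O; lat ⌊73.2651/10⌋ = 7 → H.
Square: lon ⌊6.7981/2⌋ = 3; lat ⌊3.2651/1⌋ = 3.
Subsquare: lon ⌊0.7981/0.0833333⌋ = 9 → j; lat ⌊0.2651/0.0416667⌋ = 6 → g.

OH33jg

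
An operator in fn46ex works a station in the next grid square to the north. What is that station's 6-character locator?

FN47ea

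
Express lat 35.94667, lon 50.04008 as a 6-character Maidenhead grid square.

Add 180° to longitude and 90° to latitude: 230.0401, 125.9467.
Field (20°×10°, letters A–R): lon ⌊230.0401/20⌋ = 11 → L; lat ⌊125.9467/10⌋ = 12 → M.
Square (2°×1°, digits 0–9): lon ⌊10.0401/2⌋ = 5; lat ⌊5.9467/1⌋ = 5.
Subsquare (5′×2.5′, letters a–x): lon ⌊0.0401/0.0833333⌋ = 0 → a; lat ⌊0.9467/0.0416667⌋ = 22 → w.

LM55aw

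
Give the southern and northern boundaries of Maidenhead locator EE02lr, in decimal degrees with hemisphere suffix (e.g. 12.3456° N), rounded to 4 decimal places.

47.2917° S, 47.2500° S

Field E=4, E=4: +4·20° lon, +4·10° lat → SW at lon -100°, lat -50°.
Square 0, 2: +0·2° lon, +2·1° lat → SW at lon -100°, lat -48°.
Subsquare l=11, r=17: +11·0.0833333° lon, +17·0.0416667° lat → SW at lon -99.0833°, lat -47.2917°.
Cell spans 0.0833333° lon × 0.0416667° lat.
south 47.2917° S, north 47.2500° S.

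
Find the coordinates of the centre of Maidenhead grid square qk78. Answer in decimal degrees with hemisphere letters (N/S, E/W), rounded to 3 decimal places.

18.500° N, 155.000° E

Field Q=16, K=10: +16·20° lon, +10·10° lat → SW at lon 140°, lat 10°.
Square 7, 8: +7·2° lon, +8·1° lat → SW at lon 154°, lat 18°.
Cell spans 2° lon × 1° lat. Centre is SW corner plus half of each.
latitude 18.500° N, longitude 155.000° E.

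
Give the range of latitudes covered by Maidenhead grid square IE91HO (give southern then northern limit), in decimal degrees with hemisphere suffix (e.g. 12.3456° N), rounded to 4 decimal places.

48.4167° S, 48.3750° S

Field I=8, E=4: +8·20° lon, +4·10° lat → SW at lon -20°, lat -50°.
Square 9, 1: +9·2° lon, +1·1° lat → SW at lon -2°, lat -49°.
Subsquare h=7, o=14: +7·0.0833333° lon, +14·0.0416667° lat → SW at lon -1.41667°, lat -48.4167°.
Cell spans 0.0833333° lon × 0.0416667° lat.
south 48.4167° S, north 48.3750° S.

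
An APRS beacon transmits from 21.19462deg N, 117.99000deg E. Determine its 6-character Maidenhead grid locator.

Offset from 180°W / 90°S: lon 297.9900°, lat 111.1946°.
Field: lon ⌊297.9900/20⌋ = 14 → O; lat ⌊111.1946/10⌋ = 11 → L.
Square: lon ⌊17.9900/2⌋ = 8; lat ⌊1.1946/1⌋ = 1.
Subsquare: lon ⌊1.9900/0.0833333⌋ = 23 → x; lat ⌊0.1946/0.0416667⌋ = 4 → e.

OL81xe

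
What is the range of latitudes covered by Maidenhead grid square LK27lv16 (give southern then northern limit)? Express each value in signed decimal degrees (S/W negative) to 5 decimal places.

17.90000, 17.90417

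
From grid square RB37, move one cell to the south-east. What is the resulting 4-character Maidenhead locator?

Longitude square 3; +1 → 4.
Latitude square 7; −1 → 6.

RB46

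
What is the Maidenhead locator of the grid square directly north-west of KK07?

Longitude square 0; −1 → -1, wraps to 9, carry into field.
Longitude field K = 10; −1 → 9 = J.
Latitude square 7; +1 → 8.

JK98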